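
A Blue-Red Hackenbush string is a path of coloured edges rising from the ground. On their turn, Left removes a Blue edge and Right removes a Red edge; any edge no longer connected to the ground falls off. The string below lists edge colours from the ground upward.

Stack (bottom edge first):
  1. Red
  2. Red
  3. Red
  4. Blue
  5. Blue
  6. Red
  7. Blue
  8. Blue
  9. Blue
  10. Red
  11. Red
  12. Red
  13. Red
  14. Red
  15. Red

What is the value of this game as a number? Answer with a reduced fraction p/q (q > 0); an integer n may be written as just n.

-9343/4096

R: Left { (no moves) }, Right { 0 } gives simplest -1
RR: Left { (no moves) }, Right { -1, 0 } gives simplest -2
RRR: Left { (no moves) }, Right { -2, -1, 0 } gives simplest -3
RRRB: Left { -3 }, Right { -2, -1, 0 } gives simplest -5/2
RRRBB: Left { -3, -5/2 }, Right { -2, -1, 0 } gives simplest -9/4
RRRBBR: Left { -3, -5/2 }, Right { -9/4, -2, -1, 0 } gives simplest -19/8
RRRBBRB: Left { -3, -5/2, -19/8 }, Right { -9/4, -2, -1, 0 } gives simplest -37/16
RRRBBRBB: Left { -3, -5/2, -19/8, -37/16 }, Right { -9/4, -2, -1, 0 } gives simplest -73/32
RRRBBRBBB: Left { -3, -5/2, -19/8, -37/16, -73/32 }, Right { -9/4, -2, -1, 0 } gives simplest -145/64
RRRBBRBBBR: Left { -3, -5/2, -19/8, -37/16, -73/32 }, Right { -145/64, -9/4, -2, -1, 0 } gives simplest -291/128
RRRBBRBBBRR: Left { -3, -5/2, -19/8, -37/16, -73/32 }, Right { -291/128, -145/64, -9/4, -2, -1, 0 } gives simplest -583/256
RRRBBRBBBRRR: Left { -3, -5/2, -19/8, -37/16, -73/32 }, Right { -583/256, -291/128, -145/64, -9/4, -2, -1, 0 } gives simplest -1167/512
RRRBBRBBBRRRR: Left { -3, -5/2, -19/8, -37/16, -73/32 }, Right { -1167/512, -583/256, -291/128, -145/64, -9/4, -2, -1, 0 } gives simplest -2335/1024
RRRBBRBBBRRRRR: Left { -3, -5/2, -19/8, -37/16, -73/32 }, Right { -2335/1024, -1167/512, -583/256, -291/128, -145/64, -9/4, -2, -1, 0 } gives simplest -4671/2048
RRRBBRBBBRRRRRR: Left { -3, -5/2, -19/8, -37/16, -73/32 }, Right { -4671/2048, -2335/1024, -1167/512, -583/256, -291/128, -145/64, -9/4, -2, -1, 0 } gives simplest -9343/4096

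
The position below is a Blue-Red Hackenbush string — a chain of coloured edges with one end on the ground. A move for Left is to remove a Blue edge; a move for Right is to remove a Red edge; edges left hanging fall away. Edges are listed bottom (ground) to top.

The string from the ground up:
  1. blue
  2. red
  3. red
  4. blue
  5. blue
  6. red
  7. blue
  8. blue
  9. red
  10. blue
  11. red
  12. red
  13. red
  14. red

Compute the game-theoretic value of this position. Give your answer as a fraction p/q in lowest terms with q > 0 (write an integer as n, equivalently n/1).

b: Left { 0 }, Right { none } ⇒ simplest 1
br: Left { 0 }, Right { 1 } ⇒ simplest 1/2
brr: Left { 0 }, Right { 1/2 1 } ⇒ simplest 1/4
brrb: Left { 0 1/4 }, Right { 1/2 1 } ⇒ simplest 3/8
brrbb: Left { 0 1/4 3/8 }, Right { 1/2 1 } ⇒ simplest 7/16
brrbbr: Left { 0 1/4 3/8 }, Right { 7/16 1/2 1 } ⇒ simplest 13/32
brrbbrb: Left { 0 1/4 3/8 13/32 }, Right { 7/16 1/2 1 } ⇒ simplest 27/64
brrbbrbb: Left { 0 1/4 3/8 13/32 27/64 }, Right { 7/16 1/2 1 } ⇒ simplest 55/128
brrbbrbbr: Left { 0 1/4 3/8 13/32 27/64 }, Right { 55/128 7/16 1/2 1 } ⇒ simplest 109/256
brrbbrbbrb: Left { 0 1/4 3/8 13/32 27/64 109/256 }, Right { 55/128 7/16 1/2 1 } ⇒ simplest 219/512
brrbbrbbrbr: Left { 0 1/4 3/8 13/32 27/64 109/256 }, Right { 219/512 55/128 7/16 1/2 1 } ⇒ simplest 437/1024
brrbbrbbrbrr: Left { 0 1/4 3/8 13/32 27/64 109/256 }, Right { 437/1024 219/512 55/128 7/16 1/2 1 } ⇒ simplest 873/2048
brrbbrbbrbrrr: Left { 0 1/4 3/8 13/32 27/64 109/256 }, Right { 873/2048 437/1024 219/512 55/128 7/16 1/2 1 } ⇒ simplest 1745/4096
brrbbrbbrbrrrr: Left { 0 1/4 3/8 13/32 27/64 109/256 }, Right { 1745/4096 873/2048 437/1024 219/512 55/128 7/16 1/2 1 } ⇒ simplest 3489/8192

3489/8192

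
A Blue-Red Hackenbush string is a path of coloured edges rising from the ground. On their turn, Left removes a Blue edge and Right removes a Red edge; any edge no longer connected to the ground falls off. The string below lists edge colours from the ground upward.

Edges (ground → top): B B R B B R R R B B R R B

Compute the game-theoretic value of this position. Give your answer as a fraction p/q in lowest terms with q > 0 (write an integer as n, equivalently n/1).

3635/2048

1 of 13 · B · max L 0 · min R +∞ so 1
2 of 13 · BB · max L 1 · min R +∞ so 2
3 of 13 · BBR · max L 1 · min R 2 so 3/2
4 of 13 · BBRB · max L 3/2 · min R 2 so 7/4
5 of 13 · BBRBB · max L 7/4 · min R 2 so 15/8
6 of 13 · BBRBBR · max L 7/4 · min R 15/8 so 29/16
7 of 13 · BBRBBRR · max L 7/4 · min R 29/16 so 57/32
8 of 13 · BBRBBRRR · max L 7/4 · min R 57/32 so 113/64
9 of 13 · BBRBBRRRB · max L 113/64 · min R 57/32 so 227/128
10 of 13 · BBRBBRRRBB · max L 227/128 · min R 57/32 so 455/256
11 of 13 · BBRBBRRRBBR · max L 227/128 · min R 455/256 so 909/512
12 of 13 · BBRBBRRRBBRR · max L 227/128 · min R 909/512 so 1817/1024
13 of 13 · BBRBBRRRBBRRB · max L 1817/1024 · min R 909/512 so 3635/2048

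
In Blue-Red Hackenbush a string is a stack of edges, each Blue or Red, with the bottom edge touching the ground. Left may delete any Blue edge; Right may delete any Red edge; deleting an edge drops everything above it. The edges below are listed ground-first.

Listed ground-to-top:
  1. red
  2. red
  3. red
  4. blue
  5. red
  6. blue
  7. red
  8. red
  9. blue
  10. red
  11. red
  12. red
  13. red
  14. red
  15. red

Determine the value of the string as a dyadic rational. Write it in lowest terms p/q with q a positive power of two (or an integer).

Prefix values for red red red blue red blue red red blue red red red red red red via {L|R} + simplicity:
1 of 15 · r · max L −∞ · min R 0 ⇒ -1
2 of 15 · rr · max L −∞ · min R -1 ⇒ -2
3 of 15 · rrr · max L −∞ · min R -2 ⇒ -3
4 of 15 · rrrb · max L -3 · min R -2 ⇒ -5/2
5 of 15 · rrrbr · max L -3 · min R -5/2 ⇒ -11/4
6 of 15 · rrrbrb · max L -11/4 · min R -5/2 ⇒ -21/8
7 of 15 · rrrbrbr · max L -11/4 · min R -21/8 ⇒ -43/16
8 of 15 · rrrbrbrr · max L -11/4 · min R -43/16 ⇒ -87/32
9 of 15 · rrrbrbrrb · max L -87/32 · min R -43/16 ⇒ -173/64
10 of 15 · rrrbrbrrbr · max L -87/32 · min R -173/64 ⇒ -347/128
11 of 15 · rrrbrbrrbrr · max L -87/32 · min R -347/128 ⇒ -695/256
12 of 15 · rrrbrbrrbrrr · max L -87/32 · min R -695/256 ⇒ -1391/512
13 of 15 · rrrbrbrrbrrrr · max L -87/32 · min R -1391/512 ⇒ -2783/1024
14 of 15 · rrrbrbrrbrrrrr · max L -87/32 · min R -2783/1024 ⇒ -5567/2048
15 of 15 · rrrbrbrrbrrrrrr · max L -87/32 · min R -5567/2048 ⇒ -11135/4096

-11135/4096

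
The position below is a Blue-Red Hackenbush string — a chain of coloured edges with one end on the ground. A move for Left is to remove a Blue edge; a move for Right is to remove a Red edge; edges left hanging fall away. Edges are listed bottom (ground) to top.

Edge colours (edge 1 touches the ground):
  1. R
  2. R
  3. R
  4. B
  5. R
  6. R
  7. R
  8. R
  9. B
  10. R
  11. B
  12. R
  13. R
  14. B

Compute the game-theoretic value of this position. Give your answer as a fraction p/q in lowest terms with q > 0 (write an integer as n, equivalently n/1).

-6061/2048

G(R) = { (no moves) | 0 } so -1
G(RR) = { (no moves) | -1; 0 } so -2
G(RRR) = { (no moves) | -2; -1; 0 } so -3
G(RRRB) = { -3 | -2; -1; 0 } so -5/2
G(RRRBR) = { -3 | -5/2; -2; -1; 0 } so -11/4
G(RRRBRR) = { -3 | -11/4; -5/2; -2; -1; 0 } so -23/8
G(RRRBRRR) = { -3 | -23/8; -11/4; -5/2; -2; -1; 0 } so -47/16
G(RRRBRRRR) = { -3 | -47/16; -23/8; -11/4; -5/2; -2; -1; 0 } so -95/32
G(RRRBRRRRB) = { -3; -95/32 | -47/16; -23/8; -11/4; -5/2; -2; -1; 0 } so -189/64
G(RRRBRRRRBR) = { -3; -95/32 | -189/64; -47/16; -23/8; -11/4; -5/2; -2; -1; 0 } so -379/128
G(RRRBRRRRBRB) = { -3; -95/32; -379/128 | -189/64; -47/16; -23/8; -11/4; -5/2; -2; -1; 0 } so -757/256
G(RRRBRRRRBRBR) = { -3; -95/32; -379/128 | -757/256; -189/64; -47/16; -23/8; -11/4; -5/2; -2; -1; 0 } so -1515/512
G(RRRBRRRRBRBRR) = { -3; -95/32; -379/128 | -1515/512; -757/256; -189/64; -47/16; -23/8; -11/4; -5/2; -2; -1; 0 } so -3031/1024
G(RRRBRRRRBRBRRB) = { -3; -95/32; -379/128; -3031/1024 | -1515/512; -757/256; -189/64; -47/16; -23/8; -11/4; -5/2; -2; -1; 0 } so -6061/2048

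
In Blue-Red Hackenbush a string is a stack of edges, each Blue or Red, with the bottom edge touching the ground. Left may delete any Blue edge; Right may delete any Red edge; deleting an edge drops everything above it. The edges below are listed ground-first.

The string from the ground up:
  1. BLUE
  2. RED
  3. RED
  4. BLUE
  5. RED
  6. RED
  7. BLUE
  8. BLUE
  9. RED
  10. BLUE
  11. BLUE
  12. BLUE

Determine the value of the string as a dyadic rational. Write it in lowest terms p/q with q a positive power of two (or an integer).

623/2048

val(B) = { 0 | · } — 1
val(BR) = { 0 | 1 } — 1/2
val(BRR) = { 0 | 1/2 1 } — 1/4
val(BRRB) = { 0 1/4 | 1/2 1 } — 3/8
val(BRRBR) = { 0 1/4 | 3/8 1/2 1 } — 5/16
val(BRRBRR) = { 0 1/4 | 5/16 3/8 1/2 1 } — 9/32
val(BRRBRRB) = { 0 1/4 9/32 | 5/16 3/8 1/2 1 } — 19/64
val(BRRBRRBB) = { 0 1/4 9/32 19/64 | 5/16 3/8 1/2 1 } — 39/128
val(BRRBRRBBR) = { 0 1/4 9/32 19/64 | 39/128 5/16 3/8 1/2 1 } — 77/256
val(BRRBRRBBRB) = { 0 1/4 9/32 19/64 77/256 | 39/128 5/16 3/8 1/2 1 } — 155/512
val(BRRBRRBBRBB) = { 0 1/4 9/32 19/64 77/256 155/512 | 39/128 5/16 3/8 1/2 1 } — 311/1024
val(BRRBRRBBRBBB) = { 0 1/4 9/32 19/64 77/256 155/512 311/1024 | 39/128 5/16 3/8 1/2 1 } — 623/2048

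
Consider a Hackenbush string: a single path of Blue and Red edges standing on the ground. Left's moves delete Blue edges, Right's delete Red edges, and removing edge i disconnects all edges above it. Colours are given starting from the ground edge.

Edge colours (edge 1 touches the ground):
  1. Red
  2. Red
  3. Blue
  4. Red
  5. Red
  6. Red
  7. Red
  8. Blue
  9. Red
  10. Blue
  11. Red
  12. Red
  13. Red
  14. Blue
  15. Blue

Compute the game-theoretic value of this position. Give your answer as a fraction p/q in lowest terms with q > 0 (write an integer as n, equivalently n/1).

-16057/8192

Build g(s[:k]) for k = 1..15, string s = Red Red Blue Red Red Red Red Blue Red Blue Red Red Red Blue Blue.
edge 1 of 15 (Red): { — | 0 } ⇒ -1
edge 2 of 15 (Red): { — | -1 0 } ⇒ -2
edge 3 of 15 (Blue): { -2 | -1 0 } ⇒ -3/2
edge 4 of 15 (Red): { -2 | -3/2 -1 0 } ⇒ -7/4
edge 5 of 15 (Red): { -2 | -7/4 -3/2 -1 0 } ⇒ -15/8
edge 6 of 15 (Red): { -2 | -15/8 -7/4 -3/2 -1 0 } ⇒ -31/16
edge 7 of 15 (Red): { -2 | -31/16 -15/8 -7/4 -3/2 -1 0 } ⇒ -63/32
edge 8 of 15 (Blue): { -2 -63/32 | -31/16 -15/8 -7/4 -3/2 -1 0 } ⇒ -125/64
edge 9 of 15 (Red): { -2 -63/32 | -125/64 -31/16 -15/8 -7/4 -3/2 -1 0 } ⇒ -251/128
edge 10 of 15 (Blue): { -2 -63/32 -251/128 | -125/64 -31/16 -15/8 -7/4 -3/2 -1 0 } ⇒ -501/256
edge 11 of 15 (Red): { -2 -63/32 -251/128 | -501/256 -125/64 -31/16 -15/8 -7/4 -3/2 -1 0 } ⇒ -1003/512
edge 12 of 15 (Red): { -2 -63/32 -251/128 | -1003/512 -501/256 -125/64 -31/16 -15/8 -7/4 -3/2 -1 0 } ⇒ -2007/1024
edge 13 of 15 (Red): { -2 -63/32 -251/128 | -2007/1024 -1003/512 -501/256 -125/64 -31/16 -15/8 -7/4 -3/2 -1 0 } ⇒ -4015/2048
edge 14 of 15 (Blue): { -2 -63/32 -251/128 -4015/2048 | -2007/1024 -1003/512 -501/256 -125/64 -31/16 -15/8 -7/4 -3/2 -1 0 } ⇒ -8029/4096
edge 15 of 15 (Blue): { -2 -63/32 -251/128 -4015/2048 -8029/4096 | -2007/1024 -1003/512 -501/256 -125/64 -31/16 -15/8 -7/4 -3/2 -1 0 } ⇒ -16057/8192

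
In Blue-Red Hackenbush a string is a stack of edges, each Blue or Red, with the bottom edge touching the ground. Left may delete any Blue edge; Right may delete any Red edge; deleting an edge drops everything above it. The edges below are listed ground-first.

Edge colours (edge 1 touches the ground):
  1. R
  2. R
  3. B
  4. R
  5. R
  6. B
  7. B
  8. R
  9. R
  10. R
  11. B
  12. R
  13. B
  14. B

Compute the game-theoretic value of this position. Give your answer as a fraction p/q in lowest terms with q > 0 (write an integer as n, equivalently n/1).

-7401/4096

Build val(s[:k]) for k = 1..14, string s = R R B R R B B R R R B R B B.
step 1: add R to get R; options L={ — } R={ 0 } ⇒ -1
step 2: add R to get RR; options L={ — } R={ -1,0 } ⇒ -2
step 3: add B to get RRB; options L={ -2 } R={ -1,0 } ⇒ -3/2
step 4: add R to get RRBR; options L={ -2 } R={ -3/2,-1,0 } ⇒ -7/4
step 5: add R to get RRBRR; options L={ -2 } R={ -7/4,-3/2,-1,0 } ⇒ -15/8
step 6: add B to get RRBRRB; options L={ -2,-15/8 } R={ -7/4,-3/2,-1,0 } ⇒ -29/16
step 7: add B to get RRBRRBB; options L={ -2,-15/8,-29/16 } R={ -7/4,-3/2,-1,0 } ⇒ -57/32
step 8: add R to get RRBRRBBR; options L={ -2,-15/8,-29/16 } R={ -57/32,-7/4,-3/2,-1,0 } ⇒ -115/64
step 9: add R to get RRBRRBBRR; options L={ -2,-15/8,-29/16 } R={ -115/64,-57/32,-7/4,-3/2,-1,0 } ⇒ -231/128
step 10: add R to get RRBRRBBRRR; options L={ -2,-15/8,-29/16 } R={ -231/128,-115/64,-57/32,-7/4,-3/2,-1,0 } ⇒ -463/256
step 11: add B to get RRBRRBBRRRB; options L={ -2,-15/8,-29/16,-463/256 } R={ -231/128,-115/64,-57/32,-7/4,-3/2,-1,0 } ⇒ -925/512
step 12: add R to get RRBRRBBRRRBR; options L={ -2,-15/8,-29/16,-463/256 } R={ -925/512,-231/128,-115/64,-57/32,-7/4,-3/2,-1,0 } ⇒ -1851/1024
step 13: add B to get RRBRRBBRRRBRB; options L={ -2,-15/8,-29/16,-463/256,-1851/1024 } R={ -925/512,-231/128,-115/64,-57/32,-7/4,-3/2,-1,0 } ⇒ -3701/2048
step 14: add B to get RRBRRBBRRRBRBB; options L={ -2,-15/8,-29/16,-463/256,-1851/1024,-3701/2048 } R={ -925/512,-231/128,-115/64,-57/32,-7/4,-3/2,-1,0 } ⇒ -7401/4096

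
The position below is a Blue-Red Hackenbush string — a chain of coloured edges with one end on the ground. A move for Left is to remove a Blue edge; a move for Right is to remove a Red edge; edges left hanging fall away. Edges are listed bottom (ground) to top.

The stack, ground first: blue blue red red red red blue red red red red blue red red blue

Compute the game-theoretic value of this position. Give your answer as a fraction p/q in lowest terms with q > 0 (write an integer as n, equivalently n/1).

Prefix values for blue blue red red red red blue red red red red blue red red blue via {L|R} + simplicity:
value_1 [b]  L=[0]  R=[∅]  so 1
value_2 [bb]  L=[0, 1]  R=[∅]  so 2
value_3 [bbr]  L=[0, 1]  R=[2]  so 3/2
value_4 [bbrr]  L=[0, 1]  R=[3/2, 2]  so 5/4
value_5 [bbrrr]  L=[0, 1]  R=[5/4, 3/2, 2]  so 9/8
value_6 [bbrrrr]  L=[0, 1]  R=[9/8, 5/4, 3/2, 2]  so 17/16
value_7 [bbrrrrb]  L=[0, 1, 17/16]  R=[9/8, 5/4, 3/2, 2]  so 35/32
value_8 [bbrrrrbr]  L=[0, 1, 17/16]  R=[35/32, 9/8, 5/4, 3/2, 2]  so 69/64
value_9 [bbrrrrbrr]  L=[0, 1, 17/16]  R=[69/64, 35/32, 9/8, 5/4, 3/2, 2]  so 137/128
value_10 [bbrrrrbrrr]  L=[0, 1, 17/16]  R=[137/128, 69/64, 35/32, 9/8, 5/4, 3/2, 2]  so 273/256
value_11 [bbrrrrbrrrr]  L=[0, 1, 17/16]  R=[273/256, 137/128, 69/64, 35/32, 9/8, 5/4, 3/2, 2]  so 545/512
value_12 [bbrrrrbrrrrb]  L=[0, 1, 17/16, 545/512]  R=[273/256, 137/128, 69/64, 35/32, 9/8, 5/4, 3/2, 2]  so 1091/1024
value_13 [bbrrrrbrrrrbr]  L=[0, 1, 17/16, 545/512]  R=[1091/1024, 273/256, 137/128, 69/64, 35/32, 9/8, 5/4, 3/2, 2]  so 2181/2048
value_14 [bbrrrrbrrrrbrr]  L=[0, 1, 17/16, 545/512]  R=[2181/2048, 1091/1024, 273/256, 137/128, 69/64, 35/32, 9/8, 5/4, 3/2, 2]  so 4361/4096
value_15 [bbrrrrbrrrrbrrb]  L=[0, 1, 17/16, 545/512, 4361/4096]  R=[2181/2048, 1091/1024, 273/256, 137/128, 69/64, 35/32, 9/8, 5/4, 3/2, 2]  so 8723/8192

8723/8192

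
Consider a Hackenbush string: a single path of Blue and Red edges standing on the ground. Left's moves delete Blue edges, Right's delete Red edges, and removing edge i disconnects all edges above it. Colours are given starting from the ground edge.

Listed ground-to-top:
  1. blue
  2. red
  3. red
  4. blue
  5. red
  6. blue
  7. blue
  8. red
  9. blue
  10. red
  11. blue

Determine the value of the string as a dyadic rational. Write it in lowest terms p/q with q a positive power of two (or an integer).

Recurse on prefixes of the 11-edge string blue red red blue red blue blue red blue red blue:
b: Left { 0 }, Right {  } => simplest 1
br: Left { 0 }, Right { 1 } => simplest 1/2
brr: Left { 0 }, Right { 1/2 1 } => simplest 1/4
brrb: Left { 0 1/4 }, Right { 1/2 1 } => simplest 3/8
brrbr: Left { 0 1/4 }, Right { 3/8 1/2 1 } => simplest 5/16
brrbrb: Left { 0 1/4 5/16 }, Right { 3/8 1/2 1 } => simplest 11/32
brrbrbb: Left { 0 1/4 5/16 11/32 }, Right { 3/8 1/2 1 } => simplest 23/64
brrbrbbr: Left { 0 1/4 5/16 11/32 }, Right { 23/64 3/8 1/2 1 } => simplest 45/128
brrbrbbrb: Left { 0 1/4 5/16 11/32 45/128 }, Right { 23/64 3/8 1/2 1 } => simplest 91/256
brrbrbbrbr: Left { 0 1/4 5/16 11/32 45/128 }, Right { 91/256 23/64 3/8 1/2 1 } => simplest 181/512
brrbrbbrbrb: Left { 0 1/4 5/16 11/32 45/128 181/512 }, Right { 91/256 23/64 3/8 1/2 1 } => simplest 363/1024

363/1024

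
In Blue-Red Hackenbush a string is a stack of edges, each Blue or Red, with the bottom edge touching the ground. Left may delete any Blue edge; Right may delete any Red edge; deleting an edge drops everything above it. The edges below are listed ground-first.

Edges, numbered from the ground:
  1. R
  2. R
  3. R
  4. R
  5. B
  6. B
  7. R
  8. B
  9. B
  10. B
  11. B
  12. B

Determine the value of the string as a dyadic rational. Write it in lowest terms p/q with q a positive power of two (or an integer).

-833/256

R: Left { ∅ }, Right { 0 } → simplest -1
RR: Left { ∅ }, Right { -1, 0 } → simplest -2
RRR: Left { ∅ }, Right { -2, -1, 0 } → simplest -3
RRRR: Left { ∅ }, Right { -3, -2, -1, 0 } → simplest -4
RRRRB: Left { -4 }, Right { -3, -2, -1, 0 } → simplest -7/2
RRRRBB: Left { -4, -7/2 }, Right { -3, -2, -1, 0 } → simplest -13/4
RRRRBBR: Left { -4, -7/2 }, Right { -13/4, -3, -2, -1, 0 } → simplest -27/8
RRRRBBRB: Left { -4, -7/2, -27/8 }, Right { -13/4, -3, -2, -1, 0 } → simplest -53/16
RRRRBBRBB: Left { -4, -7/2, -27/8, -53/16 }, Right { -13/4, -3, -2, -1, 0 } → simplest -105/32
RRRRBBRBBB: Left { -4, -7/2, -27/8, -53/16, -105/32 }, Right { -13/4, -3, -2, -1, 0 } → simplest -209/64
RRRRBBRBBBB: Left { -4, -7/2, -27/8, -53/16, -105/32, -209/64 }, Right { -13/4, -3, -2, -1, 0 } → simplest -417/128
RRRRBBRBBBBB: Left { -4, -7/2, -27/8, -53/16, -105/32, -209/64, -417/128 }, Right { -13/4, -3, -2, -1, 0 } → simplest -833/256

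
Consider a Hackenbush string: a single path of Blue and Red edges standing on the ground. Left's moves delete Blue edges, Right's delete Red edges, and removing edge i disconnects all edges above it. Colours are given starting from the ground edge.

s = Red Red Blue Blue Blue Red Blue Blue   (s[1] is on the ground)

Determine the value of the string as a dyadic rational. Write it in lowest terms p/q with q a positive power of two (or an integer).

Recurse on prefixes of the 8-edge string Red Red Blue Blue Blue Red Blue Blue:
value(R) = {  | 0 } gives -1
value(RR) = {  | -1, 0 } gives -2
value(RRB) = { -2 | -1, 0 } gives -3/2
value(RRBB) = { -2, -3/2 | -1, 0 } gives -5/4
value(RRBBB) = { -2, -3/2, -5/4 | -1, 0 } gives -9/8
value(RRBBBR) = { -2, -3/2, -5/4 | -9/8, -1, 0 } gives -19/16
value(RRBBBRB) = { -2, -3/2, -5/4, -19/16 | -9/8, -1, 0 } gives -37/32
value(RRBBBRBB) = { -2, -3/2, -5/4, -19/16, -37/32 | -9/8, -1, 0 } gives -73/64

-73/64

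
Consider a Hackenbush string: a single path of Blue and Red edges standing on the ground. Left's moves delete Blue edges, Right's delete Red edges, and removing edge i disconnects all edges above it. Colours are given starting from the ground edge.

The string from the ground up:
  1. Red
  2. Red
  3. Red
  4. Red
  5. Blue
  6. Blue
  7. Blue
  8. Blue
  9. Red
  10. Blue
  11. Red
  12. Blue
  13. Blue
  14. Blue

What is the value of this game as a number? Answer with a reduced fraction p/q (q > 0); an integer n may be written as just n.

Build value(s[:k]) for k = 1..14, string s = Red Red Red Red Blue Blue Blue Blue Red Blue Red Blue Blue Blue.
step 1: add Red to get R; options L={ · } R={ 0 } → -1
step 2: add Red to get RR; options L={ · } R={ -1, 0 } → -2
step 3: add Red to get RRR; options L={ · } R={ -2, -1, 0 } → -3
step 4: add Red to get RRRR; options L={ · } R={ -3, -2, -1, 0 } → -4
step 5: add Blue to get RRRRB; options L={ -4 } R={ -3, -2, -1, 0 } → -7/2
step 6: add Blue to get RRRRBB; options L={ -4, -7/2 } R={ -3, -2, -1, 0 } → -13/4
step 7: add Blue to get RRRRBBB; options L={ -4, -7/2, -13/4 } R={ -3, -2, -1, 0 } → -25/8
step 8: add Blue to get RRRRBBBB; options L={ -4, -7/2, -13/4, -25/8 } R={ -3, -2, -1, 0 } → -49/16
step 9: add Red to get RRRRBBBBR; options L={ -4, -7/2, -13/4, -25/8 } R={ -49/16, -3, -2, -1, 0 } → -99/32
step 10: add Blue to get RRRRBBBBRB; options L={ -4, -7/2, -13/4, -25/8, -99/32 } R={ -49/16, -3, -2, -1, 0 } → -197/64
step 11: add Red to get RRRRBBBBRBR; options L={ -4, -7/2, -13/4, -25/8, -99/32 } R={ -197/64, -49/16, -3, -2, -1, 0 } → -395/128
step 12: add Blue to get RRRRBBBBRBRB; options L={ -4, -7/2, -13/4, -25/8, -99/32, -395/128 } R={ -197/64, -49/16, -3, -2, -1, 0 } → -789/256
step 13: add Blue to get RRRRBBBBRBRBB; options L={ -4, -7/2, -13/4, -25/8, -99/32, -395/128, -789/256 } R={ -197/64, -49/16, -3, -2, -1, 0 } → -1577/512
step 14: add Blue to get RRRRBBBBRBRBBB; options L={ -4, -7/2, -13/4, -25/8, -99/32, -395/128, -789/256, -1577/512 } R={ -197/64, -49/16, -3, -2, -1, 0 } → -3153/1024

-3153/1024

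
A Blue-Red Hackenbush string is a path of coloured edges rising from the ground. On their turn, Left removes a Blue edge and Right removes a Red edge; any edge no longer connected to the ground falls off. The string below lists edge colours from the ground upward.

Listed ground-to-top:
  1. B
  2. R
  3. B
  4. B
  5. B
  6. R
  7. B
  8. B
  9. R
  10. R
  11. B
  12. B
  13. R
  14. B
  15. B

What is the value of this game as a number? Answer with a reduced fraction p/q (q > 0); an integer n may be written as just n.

1 of 15 · B · max L 0 · min R +∞ → 1
2 of 15 · BR · max L 0 · min R 1 → 1/2
3 of 15 · BRB · max L 1/2 · min R 1 → 3/4
4 of 15 · BRBB · max L 3/4 · min R 1 → 7/8
5 of 15 · BRBBB · max L 7/8 · min R 1 → 15/16
6 of 15 · BRBBBR · max L 7/8 · min R 15/16 → 29/32
7 of 15 · BRBBBRB · max L 29/32 · min R 15/16 → 59/64
8 of 15 · BRBBBRBB · max L 59/64 · min R 15/16 → 119/128
9 of 15 · BRBBBRBBR · max L 59/64 · min R 119/128 → 237/256
10 of 15 · BRBBBRBBRR · max L 59/64 · min R 237/256 → 473/512
11 of 15 · BRBBBRBBRRB · max L 473/512 · min R 237/256 → 947/1024
12 of 15 · BRBBBRBBRRBB · max L 947/1024 · min R 237/256 → 1895/2048
13 of 15 · BRBBBRBBRRBBR · max L 947/1024 · min R 1895/2048 → 3789/4096
14 of 15 · BRBBBRBBRRBBRB · max L 3789/4096 · min R 1895/2048 → 7579/8192
15 of 15 · BRBBBRBBRRBBRBB · max L 7579/8192 · min R 1895/2048 → 15159/16384

15159/16384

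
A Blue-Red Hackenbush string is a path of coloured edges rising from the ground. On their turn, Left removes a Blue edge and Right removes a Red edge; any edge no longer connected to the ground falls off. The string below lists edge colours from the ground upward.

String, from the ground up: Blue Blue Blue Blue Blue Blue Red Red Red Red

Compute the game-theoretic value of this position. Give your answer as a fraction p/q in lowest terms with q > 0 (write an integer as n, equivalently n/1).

step 1: add Blue to get B; options L={ 0 } R={  } = 1
step 2: add Blue to get BB; options L={ 0; 1 } R={  } = 2
step 3: add Blue to get BBB; options L={ 0; 1; 2 } R={  } = 3
step 4: add Blue to get BBBB; options L={ 0; 1; 2; 3 } R={  } = 4
step 5: add Blue to get BBBBB; options L={ 0; 1; 2; 3; 4 } R={  } = 5
step 6: add Blue to get BBBBBB; options L={ 0; 1; 2; 3; 4; 5 } R={  } = 6
step 7: add Red to get BBBBBBR; options L={ 0; 1; 2; 3; 4; 5 } R={ 6 } = 11/2
step 8: add Red to get BBBBBBRR; options L={ 0; 1; 2; 3; 4; 5 } R={ 11/2; 6 } = 21/4
step 9: add Red to get BBBBBBRRR; options L={ 0; 1; 2; 3; 4; 5 } R={ 21/4; 11/2; 6 } = 41/8
step 10: add Red to get BBBBBBRRRR; options L={ 0; 1; 2; 3; 4; 5 } R={ 41/8; 21/4; 11/2; 6 } = 81/16

81/16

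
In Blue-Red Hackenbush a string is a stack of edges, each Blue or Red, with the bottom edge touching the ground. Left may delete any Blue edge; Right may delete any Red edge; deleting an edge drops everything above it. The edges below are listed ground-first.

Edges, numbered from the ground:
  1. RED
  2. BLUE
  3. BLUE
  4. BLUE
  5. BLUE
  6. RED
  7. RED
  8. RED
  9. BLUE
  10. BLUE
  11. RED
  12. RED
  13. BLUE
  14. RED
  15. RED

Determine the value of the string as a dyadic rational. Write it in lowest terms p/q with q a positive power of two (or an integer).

-1847/16384

R: Left { — }, Right { 0 } so simplest -1
RB: Left { -1 }, Right { 0 } so simplest -1/2
RBB: Left { -1; -1/2 }, Right { 0 } so simplest -1/4
RBBB: Left { -1; -1/2; -1/4 }, Right { 0 } so simplest -1/8
RBBBB: Left { -1; -1/2; -1/4; -1/8 }, Right { 0 } so simplest -1/16
RBBBBR: Left { -1; -1/2; -1/4; -1/8 }, Right { -1/16; 0 } so simplest -3/32
RBBBBRR: Left { -1; -1/2; -1/4; -1/8 }, Right { -3/32; -1/16; 0 } so simplest -7/64
RBBBBRRR: Left { -1; -1/2; -1/4; -1/8 }, Right { -7/64; -3/32; -1/16; 0 } so simplest -15/128
RBBBBRRRB: Left { -1; -1/2; -1/4; -1/8; -15/128 }, Right { -7/64; -3/32; -1/16; 0 } so simplest -29/256
RBBBBRRRBB: Left { -1; -1/2; -1/4; -1/8; -15/128; -29/256 }, Right { -7/64; -3/32; -1/16; 0 } so simplest -57/512
RBBBBRRRBBR: Left { -1; -1/2; -1/4; -1/8; -15/128; -29/256 }, Right { -57/512; -7/64; -3/32; -1/16; 0 } so simplest -115/1024
RBBBBRRRBBRR: Left { -1; -1/2; -1/4; -1/8; -15/128; -29/256 }, Right { -115/1024; -57/512; -7/64; -3/32; -1/16; 0 } so simplest -231/2048
RBBBBRRRBBRRB: Left { -1; -1/2; -1/4; -1/8; -15/128; -29/256; -231/2048 }, Right { -115/1024; -57/512; -7/64; -3/32; -1/16; 0 } so simplest -461/4096
RBBBBRRRBBRRBR: Left { -1; -1/2; -1/4; -1/8; -15/128; -29/256; -231/2048 }, Right { -461/4096; -115/1024; -57/512; -7/64; -3/32; -1/16; 0 } so simplest -923/8192
RBBBBRRRBBRRBRR: Left { -1; -1/2; -1/4; -1/8; -15/128; -29/256; -231/2048 }, Right { -923/8192; -461/4096; -115/1024; -57/512; -7/64; -3/32; -1/16; 0 } so simplest -1847/16384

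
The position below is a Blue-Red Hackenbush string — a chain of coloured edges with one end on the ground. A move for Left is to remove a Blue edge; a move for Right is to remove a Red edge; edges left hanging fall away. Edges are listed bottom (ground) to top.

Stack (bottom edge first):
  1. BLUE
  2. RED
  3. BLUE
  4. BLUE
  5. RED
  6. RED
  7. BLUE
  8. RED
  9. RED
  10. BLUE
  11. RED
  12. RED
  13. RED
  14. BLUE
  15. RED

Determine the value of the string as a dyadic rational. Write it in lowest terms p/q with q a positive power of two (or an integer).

12869/16384

step 1: add BLUE to get B; options L={ 0 } R={ (no moves) } → 1
step 2: add RED to get BR; options L={ 0 } R={ 1 } → 1/2
step 3: add BLUE to get BRB; options L={ 0; 1/2 } R={ 1 } → 3/4
step 4: add BLUE to get BRBB; options L={ 0; 1/2; 3/4 } R={ 1 } → 7/8
step 5: add RED to get BRBBR; options L={ 0; 1/2; 3/4 } R={ 7/8; 1 } → 13/16
step 6: add RED to get BRBBRR; options L={ 0; 1/2; 3/4 } R={ 13/16; 7/8; 1 } → 25/32
step 7: add BLUE to get BRBBRRB; options L={ 0; 1/2; 3/4; 25/32 } R={ 13/16; 7/8; 1 } → 51/64
step 8: add RED to get BRBBRRBR; options L={ 0; 1/2; 3/4; 25/32 } R={ 51/64; 13/16; 7/8; 1 } → 101/128
step 9: add RED to get BRBBRRBRR; options L={ 0; 1/2; 3/4; 25/32 } R={ 101/128; 51/64; 13/16; 7/8; 1 } → 201/256
step 10: add BLUE to get BRBBRRBRRB; options L={ 0; 1/2; 3/4; 25/32; 201/256 } R={ 101/128; 51/64; 13/16; 7/8; 1 } → 403/512
step 11: add RED to get BRBBRRBRRBR; options L={ 0; 1/2; 3/4; 25/32; 201/256 } R={ 403/512; 101/128; 51/64; 13/16; 7/8; 1 } → 805/1024
step 12: add RED to get BRBBRRBRRBRR; options L={ 0; 1/2; 3/4; 25/32; 201/256 } R={ 805/1024; 403/512; 101/128; 51/64; 13/16; 7/8; 1 } → 1609/2048
step 13: add RED to get BRBBRRBRRBRRR; options L={ 0; 1/2; 3/4; 25/32; 201/256 } R={ 1609/2048; 805/1024; 403/512; 101/128; 51/64; 13/16; 7/8; 1 } → 3217/4096
step 14: add BLUE to get BRBBRRBRRBRRRB; options L={ 0; 1/2; 3/4; 25/32; 201/256; 3217/4096 } R={ 1609/2048; 805/1024; 403/512; 101/128; 51/64; 13/16; 7/8; 1 } → 6435/8192
step 15: add RED to get BRBBRRBRRBRRRBR; options L={ 0; 1/2; 3/4; 25/32; 201/256; 3217/4096 } R={ 6435/8192; 1609/2048; 805/1024; 403/512; 101/128; 51/64; 13/16; 7/8; 1 } → 12869/16384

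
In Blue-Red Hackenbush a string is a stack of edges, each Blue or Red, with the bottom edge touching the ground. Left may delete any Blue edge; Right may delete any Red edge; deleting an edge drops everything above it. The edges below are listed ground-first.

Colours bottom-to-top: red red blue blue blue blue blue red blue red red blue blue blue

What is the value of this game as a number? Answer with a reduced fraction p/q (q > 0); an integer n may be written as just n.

r: Left { ∅ }, Right { 0 } = simplest -1
rr: Left { ∅ }, Right { -1; 0 } = simplest -2
rrb: Left { -2 }, Right { -1; 0 } = simplest -3/2
rrbb: Left { -2; -3/2 }, Right { -1; 0 } = simplest -5/4
rrbbb: Left { -2; -3/2; -5/4 }, Right { -1; 0 } = simplest -9/8
rrbbbb: Left { -2; -3/2; -5/4; -9/8 }, Right { -1; 0 } = simplest -17/16
rrbbbbb: Left { -2; -3/2; -5/4; -9/8; -17/16 }, Right { -1; 0 } = simplest -33/32
rrbbbbbr: Left { -2; -3/2; -5/4; -9/8; -17/16 }, Right { -33/32; -1; 0 } = simplest -67/64
rrbbbbbrb: Left { -2; -3/2; -5/4; -9/8; -17/16; -67/64 }, Right { -33/32; -1; 0 } = simplest -133/128
rrbbbbbrbr: Left { -2; -3/2; -5/4; -9/8; -17/16; -67/64 }, Right { -133/128; -33/32; -1; 0 } = simplest -267/256
rrbbbbbrbrr: Left { -2; -3/2; -5/4; -9/8; -17/16; -67/64 }, Right { -267/256; -133/128; -33/32; -1; 0 } = simplest -535/512
rrbbbbbrbrrb: Left { -2; -3/2; -5/4; -9/8; -17/16; -67/64; -535/512 }, Right { -267/256; -133/128; -33/32; -1; 0 } = simplest -1069/1024
rrbbbbbrbrrbb: Left { -2; -3/2; -5/4; -9/8; -17/16; -67/64; -535/512; -1069/1024 }, Right { -267/256; -133/128; -33/32; -1; 0 } = simplest -2137/2048
rrbbbbbrbrrbbb: Left { -2; -3/2; -5/4; -9/8; -17/16; -67/64; -535/512; -1069/1024; -2137/2048 }, Right { -267/256; -133/128; -33/32; -1; 0 } = simplest -4273/4096

-4273/4096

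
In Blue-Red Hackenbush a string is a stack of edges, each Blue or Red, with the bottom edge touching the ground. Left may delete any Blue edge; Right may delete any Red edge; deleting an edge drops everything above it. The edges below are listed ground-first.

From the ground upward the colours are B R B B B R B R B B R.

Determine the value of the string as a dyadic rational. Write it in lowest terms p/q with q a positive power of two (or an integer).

941/1024

B: Left { 0 }, Right { · } -> simplest 1
BR: Left { 0 }, Right { 1 } -> simplest 1/2
BRB: Left { 0, 1/2 }, Right { 1 } -> simplest 3/4
BRBB: Left { 0, 1/2, 3/4 }, Right { 1 } -> simplest 7/8
BRBBB: Left { 0, 1/2, 3/4, 7/8 }, Right { 1 } -> simplest 15/16
BRBBBR: Left { 0, 1/2, 3/4, 7/8 }, Right { 15/16, 1 } -> simplest 29/32
BRBBBRB: Left { 0, 1/2, 3/4, 7/8, 29/32 }, Right { 15/16, 1 } -> simplest 59/64
BRBBBRBR: Left { 0, 1/2, 3/4, 7/8, 29/32 }, Right { 59/64, 15/16, 1 } -> simplest 117/128
BRBBBRBRB: Left { 0, 1/2, 3/4, 7/8, 29/32, 117/128 }, Right { 59/64, 15/16, 1 } -> simplest 235/256
BRBBBRBRBB: Left { 0, 1/2, 3/4, 7/8, 29/32, 117/128, 235/256 }, Right { 59/64, 15/16, 1 } -> simplest 471/512
BRBBBRBRBBR: Left { 0, 1/2, 3/4, 7/8, 29/32, 117/128, 235/256 }, Right { 471/512, 59/64, 15/16, 1 } -> simplest 941/1024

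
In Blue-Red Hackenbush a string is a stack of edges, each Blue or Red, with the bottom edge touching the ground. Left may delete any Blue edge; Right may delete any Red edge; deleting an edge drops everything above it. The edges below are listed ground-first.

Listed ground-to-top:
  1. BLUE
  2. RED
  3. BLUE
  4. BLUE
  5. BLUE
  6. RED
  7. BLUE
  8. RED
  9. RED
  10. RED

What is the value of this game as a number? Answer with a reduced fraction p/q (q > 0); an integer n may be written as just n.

edge 1 of 10 (BLUE): { 0 | (no moves) } = 1
edge 2 of 10 (RED): { 0 | 1 } = 1/2
edge 3 of 10 (BLUE): { 0,1/2 | 1 } = 3/4
edge 4 of 10 (BLUE): { 0,1/2,3/4 | 1 } = 7/8
edge 5 of 10 (BLUE): { 0,1/2,3/4,7/8 | 1 } = 15/16
edge 6 of 10 (RED): { 0,1/2,3/4,7/8 | 15/16,1 } = 29/32
edge 7 of 10 (BLUE): { 0,1/2,3/4,7/8,29/32 | 15/16,1 } = 59/64
edge 8 of 10 (RED): { 0,1/2,3/4,7/8,29/32 | 59/64,15/16,1 } = 117/128
edge 9 of 10 (RED): { 0,1/2,3/4,7/8,29/32 | 117/128,59/64,15/16,1 } = 233/256
edge 10 of 10 (RED): { 0,1/2,3/4,7/8,29/32 | 233/256,117/128,59/64,15/16,1 } = 465/512

465/512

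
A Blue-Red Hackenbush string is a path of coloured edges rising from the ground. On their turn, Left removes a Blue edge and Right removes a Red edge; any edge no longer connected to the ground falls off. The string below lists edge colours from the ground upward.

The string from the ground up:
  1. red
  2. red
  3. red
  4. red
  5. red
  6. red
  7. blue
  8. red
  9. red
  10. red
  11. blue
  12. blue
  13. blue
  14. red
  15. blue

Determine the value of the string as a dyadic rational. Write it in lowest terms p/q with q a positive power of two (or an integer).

Prefix values for red red red red red red blue red red red blue blue blue red blue via {L|R} + simplicity:
edge 1 of 15 (red): { ∅ | 0 } => -1
edge 2 of 15 (red): { ∅ | -1, 0 } => -2
edge 3 of 15 (red): { ∅ | -2, -1, 0 } => -3
edge 4 of 15 (red): { ∅ | -3, -2, -1, 0 } => -4
edge 5 of 15 (red): { ∅ | -4, -3, -2, -1, 0 } => -5
edge 6 of 15 (red): { ∅ | -5, -4, -3, -2, -1, 0 } => -6
edge 7 of 15 (blue): { -6 | -5, -4, -3, -2, -1, 0 } => -11/2
edge 8 of 15 (red): { -6 | -11/2, -5, -4, -3, -2, -1, 0 } => -23/4
edge 9 of 15 (red): { -6 | -23/4, -11/2, -5, -4, -3, -2, -1, 0 } => -47/8
edge 10 of 15 (red): { -6 | -47/8, -23/4, -11/2, -5, -4, -3, -2, -1, 0 } => -95/16
edge 11 of 15 (blue): { -6, -95/16 | -47/8, -23/4, -11/2, -5, -4, -3, -2, -1, 0 } => -189/32
edge 12 of 15 (blue): { -6, -95/16, -189/32 | -47/8, -23/4, -11/2, -5, -4, -3, -2, -1, 0 } => -377/64
edge 13 of 15 (blue): { -6, -95/16, -189/32, -377/64 | -47/8, -23/4, -11/2, -5, -4, -3, -2, -1, 0 } => -753/128
edge 14 of 15 (red): { -6, -95/16, -189/32, -377/64 | -753/128, -47/8, -23/4, -11/2, -5, -4, -3, -2, -1, 0 } => -1507/256
edge 15 of 15 (blue): { -6, -95/16, -189/32, -377/64, -1507/256 | -753/128, -47/8, -23/4, -11/2, -5, -4, -3, -2, -1, 0 } => -3013/512

-3013/512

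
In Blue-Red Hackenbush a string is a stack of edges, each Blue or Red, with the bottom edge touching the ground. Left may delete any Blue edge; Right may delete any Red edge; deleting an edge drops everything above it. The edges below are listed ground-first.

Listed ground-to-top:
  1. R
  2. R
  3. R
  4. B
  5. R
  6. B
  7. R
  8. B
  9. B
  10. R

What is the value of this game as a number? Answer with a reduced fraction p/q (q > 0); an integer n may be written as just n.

Recurse on prefixes of the 10-edge string R R R B R B R B B R:
edge 1 of 10 (R): { none | 0 } — -1
edge 2 of 10 (R): { none | -1 0 } — -2
edge 3 of 10 (R): { none | -2 -1 0 } — -3
edge 4 of 10 (B): { -3 | -2 -1 0 } — -5/2
edge 5 of 10 (R): { -3 | -5/2 -2 -1 0 } — -11/4
edge 6 of 10 (B): { -3 -11/4 | -5/2 -2 -1 0 } — -21/8
edge 7 of 10 (R): { -3 -11/4 | -21/8 -5/2 -2 -1 0 } — -43/16
edge 8 of 10 (B): { -3 -11/4 -43/16 | -21/8 -5/2 -2 -1 0 } — -85/32
edge 9 of 10 (B): { -3 -11/4 -43/16 -85/32 | -21/8 -5/2 -2 -1 0 } — -169/64
edge 10 of 10 (R): { -3 -11/4 -43/16 -85/32 | -169/64 -21/8 -5/2 -2 -1 0 } — -339/128

-339/128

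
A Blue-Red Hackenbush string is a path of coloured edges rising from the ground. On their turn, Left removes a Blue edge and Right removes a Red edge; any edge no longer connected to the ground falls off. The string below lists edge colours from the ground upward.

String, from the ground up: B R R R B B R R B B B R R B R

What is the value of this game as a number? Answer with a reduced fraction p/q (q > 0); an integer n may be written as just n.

step 1: add B to get B; options L={ 0 } R={ ∅ } gives 1
step 2: add R to get BR; options L={ 0 } R={ 1 } gives 1/2
step 3: add R to get BRR; options L={ 0 } R={ 1/2,1 } gives 1/4
step 4: add R to get BRRR; options L={ 0 } R={ 1/4,1/2,1 } gives 1/8
step 5: add B to get BRRRB; options L={ 0,1/8 } R={ 1/4,1/2,1 } gives 3/16
step 6: add B to get BRRRBB; options L={ 0,1/8,3/16 } R={ 1/4,1/2,1 } gives 7/32
step 7: add R to get BRRRBBR; options L={ 0,1/8,3/16 } R={ 7/32,1/4,1/2,1 } gives 13/64
step 8: add R to get BRRRBBRR; options L={ 0,1/8,3/16 } R={ 13/64,7/32,1/4,1/2,1 } gives 25/128
step 9: add B to get BRRRBBRRB; options L={ 0,1/8,3/16,25/128 } R={ 13/64,7/32,1/4,1/2,1 } gives 51/256
step 10: add B to get BRRRBBRRBB; options L={ 0,1/8,3/16,25/128,51/256 } R={ 13/64,7/32,1/4,1/2,1 } gives 103/512
step 11: add B to get BRRRBBRRBBB; options L={ 0,1/8,3/16,25/128,51/256,103/512 } R={ 13/64,7/32,1/4,1/2,1 } gives 207/1024
step 12: add R to get BRRRBBRRBBBR; options L={ 0,1/8,3/16,25/128,51/256,103/512 } R={ 207/1024,13/64,7/32,1/4,1/2,1 } gives 413/2048
step 13: add R to get BRRRBBRRBBBRR; options L={ 0,1/8,3/16,25/128,51/256,103/512 } R={ 413/2048,207/1024,13/64,7/32,1/4,1/2,1 } gives 825/4096
step 14: add B to get BRRRBBRRBBBRRB; options L={ 0,1/8,3/16,25/128,51/256,103/512,825/4096 } R={ 413/2048,207/1024,13/64,7/32,1/4,1/2,1 } gives 1651/8192
step 15: add R to get BRRRBBRRBBBRRBR; options L={ 0,1/8,3/16,25/128,51/256,103/512,825/4096 } R={ 1651/8192,413/2048,207/1024,13/64,7/32,1/4,1/2,1 } gives 3301/16384

3301/16384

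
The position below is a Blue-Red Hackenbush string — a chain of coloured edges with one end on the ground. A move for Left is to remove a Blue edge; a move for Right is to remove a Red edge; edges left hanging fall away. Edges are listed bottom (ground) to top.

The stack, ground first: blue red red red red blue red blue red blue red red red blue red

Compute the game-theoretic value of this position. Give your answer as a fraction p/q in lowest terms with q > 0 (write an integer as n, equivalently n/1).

G(b) = { 0 | ∅ } → 1
G(br) = { 0 | 1 } → 1/2
G(brr) = { 0 | 1/2,1 } → 1/4
G(brrr) = { 0 | 1/4,1/2,1 } → 1/8
G(brrrr) = { 0 | 1/8,1/4,1/2,1 } → 1/16
G(brrrrb) = { 0,1/16 | 1/8,1/4,1/2,1 } → 3/32
G(brrrrbr) = { 0,1/16 | 3/32,1/8,1/4,1/2,1 } → 5/64
G(brrrrbrb) = { 0,1/16,5/64 | 3/32,1/8,1/4,1/2,1 } → 11/128
G(brrrrbrbr) = { 0,1/16,5/64 | 11/128,3/32,1/8,1/4,1/2,1 } → 21/256
G(brrrrbrbrb) = { 0,1/16,5/64,21/256 | 11/128,3/32,1/8,1/4,1/2,1 } → 43/512
G(brrrrbrbrbr) = { 0,1/16,5/64,21/256 | 43/512,11/128,3/32,1/8,1/4,1/2,1 } → 85/1024
G(brrrrbrbrbrr) = { 0,1/16,5/64,21/256 | 85/1024,43/512,11/128,3/32,1/8,1/4,1/2,1 } → 169/2048
G(brrrrbrbrbrrr) = { 0,1/16,5/64,21/256 | 169/2048,85/1024,43/512,11/128,3/32,1/8,1/4,1/2,1 } → 337/4096
G(brrrrbrbrbrrrb) = { 0,1/16,5/64,21/256,337/4096 | 169/2048,85/1024,43/512,11/128,3/32,1/8,1/4,1/2,1 } → 675/8192
G(brrrrbrbrbrrrbr) = { 0,1/16,5/64,21/256,337/4096 | 675/8192,169/2048,85/1024,43/512,11/128,3/32,1/8,1/4,1/2,1 } → 1349/16384

1349/16384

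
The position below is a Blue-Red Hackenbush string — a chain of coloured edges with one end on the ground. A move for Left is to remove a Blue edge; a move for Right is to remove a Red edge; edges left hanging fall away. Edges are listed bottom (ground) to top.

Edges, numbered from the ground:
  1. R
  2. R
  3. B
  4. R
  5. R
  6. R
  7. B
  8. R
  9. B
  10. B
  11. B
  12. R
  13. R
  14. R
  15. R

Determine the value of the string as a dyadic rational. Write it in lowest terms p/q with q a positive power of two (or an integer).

1 of 15 · R · max L −∞ · min R 0 gives -1
2 of 15 · RR · max L −∞ · min R -1 gives -2
3 of 15 · RRB · max L -2 · min R -1 gives -3/2
4 of 15 · RRBR · max L -2 · min R -3/2 gives -7/4
5 of 15 · RRBRR · max L -2 · min R -7/4 gives -15/8
6 of 15 · RRBRRR · max L -2 · min R -15/8 gives -31/16
7 of 15 · RRBRRRB · max L -31/16 · min R -15/8 gives -61/32
8 of 15 · RRBRRRBR · max L -31/16 · min R -61/32 gives -123/64
9 of 15 · RRBRRRBRB · max L -123/64 · min R -61/32 gives -245/128
10 of 15 · RRBRRRBRBB · max L -245/128 · min R -61/32 gives -489/256
11 of 15 · RRBRRRBRBBB · max L -489/256 · min R -61/32 gives -977/512
12 of 15 · RRBRRRBRBBBR · max L -489/256 · min R -977/512 gives -1955/1024
13 of 15 · RRBRRRBRBBBRR · max L -489/256 · min R -1955/1024 gives -3911/2048
14 of 15 · RRBRRRBRBBBRRR · max L -489/256 · min R -3911/2048 gives -7823/4096
15 of 15 · RRBRRRBRBBBRRRR · max L -489/256 · min R -7823/4096 gives -15647/8192

-15647/8192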